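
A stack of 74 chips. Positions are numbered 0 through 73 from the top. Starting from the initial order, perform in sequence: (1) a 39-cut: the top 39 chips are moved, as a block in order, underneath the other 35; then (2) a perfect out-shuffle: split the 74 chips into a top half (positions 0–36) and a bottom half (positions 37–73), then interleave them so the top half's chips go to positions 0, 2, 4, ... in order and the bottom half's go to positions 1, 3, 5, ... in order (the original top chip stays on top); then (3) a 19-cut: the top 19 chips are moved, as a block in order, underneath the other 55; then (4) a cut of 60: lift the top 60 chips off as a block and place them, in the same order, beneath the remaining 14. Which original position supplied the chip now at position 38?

23

Undo the operations in reverse order, starting from position 38:
  undo op 4 (cut 60): 38 ← 24
  undo op 3 (cut 19): 24 ← 43
  undo op 2 (out-shuffle, from bottom half): 43 ← 58
  undo op 1 (cut 39): 58 ← 23
So the chip at position 38 came from original position 23.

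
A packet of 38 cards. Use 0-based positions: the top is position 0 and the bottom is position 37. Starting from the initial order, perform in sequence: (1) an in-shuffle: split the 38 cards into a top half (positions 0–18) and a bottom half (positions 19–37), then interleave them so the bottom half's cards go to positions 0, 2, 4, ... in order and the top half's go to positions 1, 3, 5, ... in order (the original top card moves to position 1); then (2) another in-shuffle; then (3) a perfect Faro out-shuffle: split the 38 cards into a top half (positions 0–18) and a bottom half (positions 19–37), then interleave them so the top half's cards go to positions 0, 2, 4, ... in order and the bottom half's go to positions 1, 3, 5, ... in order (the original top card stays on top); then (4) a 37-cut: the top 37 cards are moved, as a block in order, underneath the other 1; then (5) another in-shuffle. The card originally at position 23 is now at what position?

Track the card from position 23 forward through each operation:
  after op 1 (in-shuffle): 23 → 8
  after op 2 (in-shuffle): 8 → 17
  after op 3 (out-shuffle): 17 → 34
  after op 4 (cut 37): 34 → 35
  after op 5 (in-shuffle): 35 → 32

32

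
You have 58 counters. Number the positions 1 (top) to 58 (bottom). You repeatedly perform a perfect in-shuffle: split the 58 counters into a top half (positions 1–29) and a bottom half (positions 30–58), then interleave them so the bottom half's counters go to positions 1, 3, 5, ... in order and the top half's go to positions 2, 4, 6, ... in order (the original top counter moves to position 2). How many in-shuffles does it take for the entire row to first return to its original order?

58

The in-shuffle permutes the 58 positions with cycle lengths [58].
Every counter is home exactly when every cycle has completed a whole number of laps, i.e. after lcm(58) = 58 in-shuffles.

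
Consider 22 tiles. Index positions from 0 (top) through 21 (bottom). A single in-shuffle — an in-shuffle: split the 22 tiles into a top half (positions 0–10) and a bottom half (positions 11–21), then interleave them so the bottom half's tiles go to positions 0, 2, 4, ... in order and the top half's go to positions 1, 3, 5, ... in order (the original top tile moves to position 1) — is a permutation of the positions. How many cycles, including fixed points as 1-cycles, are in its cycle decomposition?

Trace each unvisited position around until it returns:
(0 1 3 7 15 8 ... len 11) (4 9 19 16 10 21 ... len 11)
2 cycles in total.

2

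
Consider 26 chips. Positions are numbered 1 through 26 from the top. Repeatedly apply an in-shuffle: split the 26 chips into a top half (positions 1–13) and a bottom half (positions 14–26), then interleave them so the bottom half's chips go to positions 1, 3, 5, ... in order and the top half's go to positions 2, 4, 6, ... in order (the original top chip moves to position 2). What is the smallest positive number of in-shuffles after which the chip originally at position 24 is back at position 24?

Follow position 24 under repeated in-shuffles:
24 → 21 → 15 → 3 → 6 → 12 → 24
It first returns after 6 in-shuffles.

6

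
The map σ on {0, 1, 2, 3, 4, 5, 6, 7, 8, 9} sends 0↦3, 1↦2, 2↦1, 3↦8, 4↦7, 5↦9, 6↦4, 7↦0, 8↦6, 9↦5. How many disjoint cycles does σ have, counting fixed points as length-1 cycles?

3

Cycle decomposition: (0 3 8 6 4 7) (1 2) (5 9).
3 cycles.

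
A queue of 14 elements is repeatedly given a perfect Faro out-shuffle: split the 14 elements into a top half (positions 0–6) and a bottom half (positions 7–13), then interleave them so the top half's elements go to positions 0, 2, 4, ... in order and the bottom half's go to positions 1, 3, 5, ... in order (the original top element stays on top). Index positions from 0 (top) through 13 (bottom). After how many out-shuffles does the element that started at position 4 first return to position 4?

12

Follow position 4 under repeated out-shuffles:
4 → 8 → 3 → 6 → 12 → 11 → 9 → 5 → 10 → 7 → 1 → 2 → 4
It first returns after 12 out-shuffles.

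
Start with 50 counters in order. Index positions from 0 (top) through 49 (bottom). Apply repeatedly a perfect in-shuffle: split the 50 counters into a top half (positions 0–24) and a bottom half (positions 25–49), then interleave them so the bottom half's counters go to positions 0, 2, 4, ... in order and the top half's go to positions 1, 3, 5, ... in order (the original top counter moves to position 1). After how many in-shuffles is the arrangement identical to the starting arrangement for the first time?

8

The in-shuffle permutes the 50 positions with cycle lengths [2, 8, 8, 8, 8, 8, 8].
Every counter is home exactly when every cycle has completed a whole number of laps, i.e. after lcm(2, 8) = 8 in-shuffles.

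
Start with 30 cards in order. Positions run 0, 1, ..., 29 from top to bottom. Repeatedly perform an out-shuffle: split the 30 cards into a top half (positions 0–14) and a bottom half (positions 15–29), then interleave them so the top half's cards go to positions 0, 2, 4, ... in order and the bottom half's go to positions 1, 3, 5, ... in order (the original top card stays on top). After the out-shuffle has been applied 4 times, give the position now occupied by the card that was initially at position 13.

Track the card's position through each out-shuffle:
13 → 26 → 23 → 17 → 5

5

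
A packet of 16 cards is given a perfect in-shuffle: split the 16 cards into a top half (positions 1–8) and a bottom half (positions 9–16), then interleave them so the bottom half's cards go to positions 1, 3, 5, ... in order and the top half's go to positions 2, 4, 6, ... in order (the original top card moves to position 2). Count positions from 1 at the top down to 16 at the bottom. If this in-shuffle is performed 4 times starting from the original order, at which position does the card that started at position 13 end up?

Track the card's position through each in-shuffle:
13 → 9 → 1 → 2 → 4

4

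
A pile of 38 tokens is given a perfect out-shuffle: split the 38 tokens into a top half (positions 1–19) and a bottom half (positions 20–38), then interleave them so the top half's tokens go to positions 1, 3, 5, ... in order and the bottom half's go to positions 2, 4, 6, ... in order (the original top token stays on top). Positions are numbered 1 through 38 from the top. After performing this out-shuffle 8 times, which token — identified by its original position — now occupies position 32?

Work backwards from position 32, undoing one out-shuffle at a time:
32 ← 35 ← 18 ← 28 ← 33 ← 17 ← 9 ← 5 ← 3
So the token now at position 32 started at position 3.

3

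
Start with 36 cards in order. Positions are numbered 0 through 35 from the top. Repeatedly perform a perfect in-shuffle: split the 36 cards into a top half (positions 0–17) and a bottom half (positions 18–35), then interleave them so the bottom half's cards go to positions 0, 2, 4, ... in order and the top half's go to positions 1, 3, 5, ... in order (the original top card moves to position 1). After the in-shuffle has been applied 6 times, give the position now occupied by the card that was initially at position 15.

24

Track the card's position through each in-shuffle:
15 → 31 → 26 → 16 → 33 → 30 → 24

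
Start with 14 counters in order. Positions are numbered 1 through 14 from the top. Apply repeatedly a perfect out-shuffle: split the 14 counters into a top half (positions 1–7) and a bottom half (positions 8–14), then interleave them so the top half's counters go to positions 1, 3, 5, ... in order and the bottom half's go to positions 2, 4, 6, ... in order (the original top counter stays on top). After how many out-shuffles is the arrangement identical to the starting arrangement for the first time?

12

The out-shuffle permutes the 14 positions with cycle lengths [1, 1, 12].
Every counter is home exactly when every cycle has completed a whole number of laps, i.e. after lcm(1, 12) = 12 out-shuffles.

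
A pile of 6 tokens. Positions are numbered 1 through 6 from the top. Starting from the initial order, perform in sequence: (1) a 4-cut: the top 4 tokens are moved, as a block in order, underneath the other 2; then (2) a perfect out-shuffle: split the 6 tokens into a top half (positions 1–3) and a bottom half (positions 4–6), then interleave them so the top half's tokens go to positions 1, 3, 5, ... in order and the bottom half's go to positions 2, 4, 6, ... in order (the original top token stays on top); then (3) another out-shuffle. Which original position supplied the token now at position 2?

Undo the operations in reverse order, starting from position 2:
  undo op 3 (out-shuffle, from bottom half): 2 ← 4
  undo op 2 (out-shuffle, from bottom half): 4 ← 5
  undo op 1 (cut 4): 5 ← 3
So the token at position 2 came from original position 3.

3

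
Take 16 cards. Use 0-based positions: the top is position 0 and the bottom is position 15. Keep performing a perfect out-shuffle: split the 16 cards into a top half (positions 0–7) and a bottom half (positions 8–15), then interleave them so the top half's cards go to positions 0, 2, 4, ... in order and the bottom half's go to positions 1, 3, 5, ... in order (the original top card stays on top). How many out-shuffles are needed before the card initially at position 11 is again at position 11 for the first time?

4

Follow position 11 under repeated out-shuffles:
11 → 7 → 14 → 13 → 11
It first returns after 4 out-shuffles.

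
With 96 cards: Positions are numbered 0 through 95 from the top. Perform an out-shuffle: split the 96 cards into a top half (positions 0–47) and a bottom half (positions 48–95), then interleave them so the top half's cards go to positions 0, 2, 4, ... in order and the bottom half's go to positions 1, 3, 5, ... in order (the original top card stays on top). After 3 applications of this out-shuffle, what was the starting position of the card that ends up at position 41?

17

Work backwards from position 41, undoing one out-shuffle at a time:
41 ← 68 ← 34 ← 17
So the card now at position 41 started at position 17.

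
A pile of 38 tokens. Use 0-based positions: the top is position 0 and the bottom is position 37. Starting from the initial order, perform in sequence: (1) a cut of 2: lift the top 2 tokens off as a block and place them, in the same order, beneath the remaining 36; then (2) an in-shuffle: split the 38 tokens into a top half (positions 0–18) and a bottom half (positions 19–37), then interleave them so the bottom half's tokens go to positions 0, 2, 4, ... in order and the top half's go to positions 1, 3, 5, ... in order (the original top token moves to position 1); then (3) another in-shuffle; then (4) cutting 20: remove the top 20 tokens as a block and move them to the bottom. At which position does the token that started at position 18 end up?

8

Track the token from position 18 forward through each operation:
  after op 1 (cut 2): 18 → 16
  after op 2 (in-shuffle): 16 → 33
  after op 3 (in-shuffle): 33 → 28
  after op 4 (cut 20): 28 → 8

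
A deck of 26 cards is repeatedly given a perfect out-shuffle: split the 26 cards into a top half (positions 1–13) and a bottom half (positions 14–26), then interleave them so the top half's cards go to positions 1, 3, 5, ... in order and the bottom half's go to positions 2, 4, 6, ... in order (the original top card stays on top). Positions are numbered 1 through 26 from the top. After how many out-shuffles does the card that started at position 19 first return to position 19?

Follow position 19 under repeated out-shuffles:
19 → 12 → 23 → 20 → 14 → 2 → 3 → 5 → 9 → 17 → 8 → 15 → 4 → 7 → 13 → 25 → 24 → 22 → 18 → 10 → 19
It first returns after 20 out-shuffles.

20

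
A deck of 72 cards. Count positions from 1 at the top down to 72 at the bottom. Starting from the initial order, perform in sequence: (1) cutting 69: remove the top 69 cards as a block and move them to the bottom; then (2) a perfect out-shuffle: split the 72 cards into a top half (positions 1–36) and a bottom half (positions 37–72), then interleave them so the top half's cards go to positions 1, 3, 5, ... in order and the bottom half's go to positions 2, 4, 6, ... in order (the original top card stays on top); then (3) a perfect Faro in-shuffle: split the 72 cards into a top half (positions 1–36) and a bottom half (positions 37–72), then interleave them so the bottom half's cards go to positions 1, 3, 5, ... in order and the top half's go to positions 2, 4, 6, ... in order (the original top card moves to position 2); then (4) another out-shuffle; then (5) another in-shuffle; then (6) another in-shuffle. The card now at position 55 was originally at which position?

46

Undo the operations in reverse order, starting from position 55:
  undo op 6 (in-shuffle, from bottom half): 55 ← 64
  undo op 5 (in-shuffle, from top half): 64 ← 32
  undo op 4 (out-shuffle, from bottom half): 32 ← 52
  undo op 3 (in-shuffle, from top half): 52 ← 26
  undo op 2 (out-shuffle, from bottom half): 26 ← 49
  undo op 1 (cut 69): 49 ← 46
So the card at position 55 came from original position 46.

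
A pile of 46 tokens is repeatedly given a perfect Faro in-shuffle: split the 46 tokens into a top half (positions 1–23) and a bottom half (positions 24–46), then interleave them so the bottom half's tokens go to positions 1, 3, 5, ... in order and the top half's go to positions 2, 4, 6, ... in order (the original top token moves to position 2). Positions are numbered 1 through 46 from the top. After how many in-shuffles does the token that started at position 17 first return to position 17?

Follow position 17 under repeated in-shuffles:
17 → 34 → 21 → 42 → 37 → 27 → 7 → 14 → ... → 17 (length 23)
It first returns after 23 in-shuffles.

23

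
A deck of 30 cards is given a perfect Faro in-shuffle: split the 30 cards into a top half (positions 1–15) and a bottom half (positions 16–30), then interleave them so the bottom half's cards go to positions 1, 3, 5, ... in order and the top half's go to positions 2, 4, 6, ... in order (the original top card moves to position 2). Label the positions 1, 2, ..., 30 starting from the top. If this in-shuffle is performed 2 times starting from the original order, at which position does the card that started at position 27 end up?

15

Track the card's position through each in-shuffle:
27 → 23 → 15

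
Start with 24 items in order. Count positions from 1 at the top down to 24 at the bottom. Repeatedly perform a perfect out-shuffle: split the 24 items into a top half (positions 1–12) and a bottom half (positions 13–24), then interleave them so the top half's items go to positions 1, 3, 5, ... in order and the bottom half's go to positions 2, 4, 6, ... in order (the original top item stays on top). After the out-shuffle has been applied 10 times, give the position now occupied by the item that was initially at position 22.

23

Track the item's position through each out-shuffle:
22 → 20 → 16 → 8 → 15 → 6 → 11 → 21 → 18 → 12 → 23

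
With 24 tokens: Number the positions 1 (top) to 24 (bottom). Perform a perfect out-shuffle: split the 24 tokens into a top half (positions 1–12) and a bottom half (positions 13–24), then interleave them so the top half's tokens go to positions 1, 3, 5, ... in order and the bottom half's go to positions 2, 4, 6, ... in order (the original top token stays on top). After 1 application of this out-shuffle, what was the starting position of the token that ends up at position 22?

23

Work backwards from position 22, undoing one out-shuffle at a time:
22 ← 23
So the token now at position 22 started at position 23.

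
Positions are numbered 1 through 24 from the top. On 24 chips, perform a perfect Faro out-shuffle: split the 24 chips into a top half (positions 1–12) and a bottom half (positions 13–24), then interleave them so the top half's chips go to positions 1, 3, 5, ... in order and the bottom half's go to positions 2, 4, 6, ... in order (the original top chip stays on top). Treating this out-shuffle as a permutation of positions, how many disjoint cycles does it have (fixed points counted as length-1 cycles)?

4

Trace each unvisited position around until it returns:
(1) (2 3 5 9 17 10 ... len 11) (6 11 21 18 12 23 ... len 11) (24)
4 cycles in total.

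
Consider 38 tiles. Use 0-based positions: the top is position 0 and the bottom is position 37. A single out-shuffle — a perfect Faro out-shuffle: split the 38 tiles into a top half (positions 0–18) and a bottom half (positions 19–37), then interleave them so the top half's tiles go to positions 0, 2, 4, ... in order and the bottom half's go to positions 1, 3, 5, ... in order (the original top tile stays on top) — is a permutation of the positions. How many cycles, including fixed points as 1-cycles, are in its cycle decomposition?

3

Trace each unvisited position around until it returns:
(0) (1 2 4 8 16 32 ... len 36) (37)
3 cycles in total.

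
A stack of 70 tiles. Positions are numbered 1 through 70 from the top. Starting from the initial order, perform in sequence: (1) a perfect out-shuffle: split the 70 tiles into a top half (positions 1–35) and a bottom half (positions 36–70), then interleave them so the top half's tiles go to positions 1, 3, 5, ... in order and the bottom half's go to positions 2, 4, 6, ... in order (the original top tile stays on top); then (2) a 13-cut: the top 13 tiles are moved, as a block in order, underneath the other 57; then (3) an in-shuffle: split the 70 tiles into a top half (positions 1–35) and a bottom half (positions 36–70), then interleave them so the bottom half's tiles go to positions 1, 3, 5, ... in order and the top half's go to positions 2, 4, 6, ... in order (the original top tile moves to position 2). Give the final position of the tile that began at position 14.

Track the tile from position 14 forward through each operation:
  after op 1 (out-shuffle): 14 → 27
  after op 2 (cut 13): 27 → 14
  after op 3 (in-shuffle): 14 → 28

28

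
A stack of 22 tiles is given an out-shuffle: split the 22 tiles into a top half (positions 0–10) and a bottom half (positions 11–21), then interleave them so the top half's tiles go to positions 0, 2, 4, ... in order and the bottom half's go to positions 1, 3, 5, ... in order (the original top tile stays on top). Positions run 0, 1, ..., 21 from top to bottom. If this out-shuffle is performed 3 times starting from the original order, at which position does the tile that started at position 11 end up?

Track the tile's position through each out-shuffle:
11 → 1 → 2 → 4

4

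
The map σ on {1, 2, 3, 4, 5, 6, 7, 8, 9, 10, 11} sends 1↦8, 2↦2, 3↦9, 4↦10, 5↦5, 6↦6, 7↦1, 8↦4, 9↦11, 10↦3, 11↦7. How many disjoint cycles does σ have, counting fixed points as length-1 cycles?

Cycle decomposition: (1 8 4 10 3 9 11 7) (2) (5) (6).
4 cycles.

4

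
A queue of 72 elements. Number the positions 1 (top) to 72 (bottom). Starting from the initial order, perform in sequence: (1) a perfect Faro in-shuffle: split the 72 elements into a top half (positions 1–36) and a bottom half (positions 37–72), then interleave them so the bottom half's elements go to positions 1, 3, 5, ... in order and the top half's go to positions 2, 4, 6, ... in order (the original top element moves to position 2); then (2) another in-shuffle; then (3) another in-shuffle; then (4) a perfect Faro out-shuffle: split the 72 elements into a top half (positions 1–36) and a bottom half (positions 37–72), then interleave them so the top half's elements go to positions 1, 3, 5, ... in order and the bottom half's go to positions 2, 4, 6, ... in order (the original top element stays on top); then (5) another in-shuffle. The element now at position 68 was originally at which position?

Undo the operations in reverse order, starting from position 68:
  undo op 5 (in-shuffle, from top half): 68 ← 34
  undo op 4 (out-shuffle, from bottom half): 34 ← 53
  undo op 3 (in-shuffle, from bottom half): 53 ← 63
  undo op 2 (in-shuffle, from bottom half): 63 ← 68
  undo op 1 (in-shuffle, from top half): 68 ← 34
So the element at position 68 came from original position 34.

34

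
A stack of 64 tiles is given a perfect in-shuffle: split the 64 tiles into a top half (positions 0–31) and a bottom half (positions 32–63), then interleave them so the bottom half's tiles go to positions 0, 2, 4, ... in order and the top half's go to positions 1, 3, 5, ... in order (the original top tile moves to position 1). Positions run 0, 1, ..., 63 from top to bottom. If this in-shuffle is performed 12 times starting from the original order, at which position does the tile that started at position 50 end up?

50

Track the tile's position through each in-shuffle:
50 → 36 → 8 → 17 → 35 → 6 → 13 → 27 → 55 → 46 → 28 → 57 → 50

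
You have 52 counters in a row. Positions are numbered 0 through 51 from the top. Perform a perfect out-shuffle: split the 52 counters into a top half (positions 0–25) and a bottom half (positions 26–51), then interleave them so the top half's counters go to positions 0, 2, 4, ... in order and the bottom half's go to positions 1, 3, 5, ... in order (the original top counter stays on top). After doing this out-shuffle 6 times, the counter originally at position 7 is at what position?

Track the counter's position through each out-shuffle:
7 → 14 → 28 → 5 → 10 → 20 → 40

40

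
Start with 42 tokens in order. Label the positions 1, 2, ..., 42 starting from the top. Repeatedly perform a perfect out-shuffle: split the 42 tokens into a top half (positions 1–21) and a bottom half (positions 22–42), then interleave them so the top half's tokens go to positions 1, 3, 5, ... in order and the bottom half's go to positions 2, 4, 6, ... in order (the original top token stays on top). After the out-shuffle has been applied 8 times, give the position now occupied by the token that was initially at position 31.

Track the token's position through each out-shuffle:
31 → 20 → 39 → 36 → 30 → 18 → 35 → 28 → 14

14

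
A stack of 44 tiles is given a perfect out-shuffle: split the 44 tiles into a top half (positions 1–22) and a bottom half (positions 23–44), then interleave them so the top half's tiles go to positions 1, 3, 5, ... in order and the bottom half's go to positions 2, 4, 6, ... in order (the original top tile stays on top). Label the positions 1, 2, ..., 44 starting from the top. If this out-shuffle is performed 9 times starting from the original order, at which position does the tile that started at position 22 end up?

3

Track the tile's position through each out-shuffle:
22 → 43 → 42 → 40 → 36 → 28 → 12 → 23 → 2 → 3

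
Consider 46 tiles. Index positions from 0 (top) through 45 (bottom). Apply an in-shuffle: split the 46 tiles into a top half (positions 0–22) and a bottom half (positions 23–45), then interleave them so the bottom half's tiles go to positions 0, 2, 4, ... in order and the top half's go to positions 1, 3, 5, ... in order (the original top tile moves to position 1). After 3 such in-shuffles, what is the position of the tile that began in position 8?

24

Track the tile's position through each in-shuffle:
8 → 17 → 35 → 24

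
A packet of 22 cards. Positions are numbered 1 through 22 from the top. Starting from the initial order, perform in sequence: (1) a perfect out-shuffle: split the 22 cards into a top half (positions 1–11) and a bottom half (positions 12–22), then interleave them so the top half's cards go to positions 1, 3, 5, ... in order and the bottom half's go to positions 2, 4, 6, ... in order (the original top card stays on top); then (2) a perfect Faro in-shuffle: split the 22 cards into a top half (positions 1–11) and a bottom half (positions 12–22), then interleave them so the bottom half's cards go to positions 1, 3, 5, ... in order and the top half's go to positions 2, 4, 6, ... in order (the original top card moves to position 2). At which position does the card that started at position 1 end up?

2

Track the card from position 1 forward through each operation:
  after op 1 (out-shuffle): 1 → 1
  after op 2 (in-shuffle): 1 → 2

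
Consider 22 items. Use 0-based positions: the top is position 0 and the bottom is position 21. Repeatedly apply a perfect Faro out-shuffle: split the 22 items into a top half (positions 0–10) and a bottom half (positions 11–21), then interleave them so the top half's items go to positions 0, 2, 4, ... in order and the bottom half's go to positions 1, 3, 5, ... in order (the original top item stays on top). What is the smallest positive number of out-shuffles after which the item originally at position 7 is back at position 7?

Follow position 7 under repeated out-shuffles:
7 → 14 → 7
It first returns after 2 out-shuffles.

2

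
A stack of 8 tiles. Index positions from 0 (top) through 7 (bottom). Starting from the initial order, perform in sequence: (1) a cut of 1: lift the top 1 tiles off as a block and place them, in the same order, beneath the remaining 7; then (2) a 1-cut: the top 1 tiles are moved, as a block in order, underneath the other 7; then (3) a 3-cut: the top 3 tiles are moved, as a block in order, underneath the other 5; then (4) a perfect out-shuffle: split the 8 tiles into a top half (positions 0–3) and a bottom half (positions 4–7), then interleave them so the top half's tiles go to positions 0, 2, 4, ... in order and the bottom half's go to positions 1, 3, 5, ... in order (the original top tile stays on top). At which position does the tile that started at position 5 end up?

Track the tile from position 5 forward through each operation:
  after op 1 (cut 1): 5 → 4
  after op 2 (cut 1): 4 → 3
  after op 3 (cut 3): 3 → 0
  after op 4 (out-shuffle): 0 → 0

0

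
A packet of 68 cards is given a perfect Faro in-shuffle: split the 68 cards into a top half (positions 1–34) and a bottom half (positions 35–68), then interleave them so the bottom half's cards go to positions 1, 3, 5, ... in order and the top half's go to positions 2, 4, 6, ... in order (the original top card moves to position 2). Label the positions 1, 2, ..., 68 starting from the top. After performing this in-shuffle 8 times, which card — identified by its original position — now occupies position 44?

53

Work backwards from position 44, undoing one in-shuffle at a time:
44 ← 22 ← 11 ← 40 ← 20 ← 10 ← 5 ← 37 ← 53
So the card now at position 44 started at position 53.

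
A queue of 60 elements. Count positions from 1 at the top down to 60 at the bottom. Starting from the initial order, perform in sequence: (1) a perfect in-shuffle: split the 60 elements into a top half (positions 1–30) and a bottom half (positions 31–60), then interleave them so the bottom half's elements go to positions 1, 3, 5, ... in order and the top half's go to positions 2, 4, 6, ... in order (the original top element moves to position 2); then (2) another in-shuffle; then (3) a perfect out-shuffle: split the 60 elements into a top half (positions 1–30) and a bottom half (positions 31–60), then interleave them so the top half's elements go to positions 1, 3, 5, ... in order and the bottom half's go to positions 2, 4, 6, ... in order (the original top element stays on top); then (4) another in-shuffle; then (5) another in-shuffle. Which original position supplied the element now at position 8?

23

Undo the operations in reverse order, starting from position 8:
  undo op 5 (in-shuffle, from top half): 8 ← 4
  undo op 4 (in-shuffle, from top half): 4 ← 2
  undo op 3 (out-shuffle, from bottom half): 2 ← 31
  undo op 2 (in-shuffle, from bottom half): 31 ← 46
  undo op 1 (in-shuffle, from top half): 46 ← 23
So the element at position 8 came from original position 23.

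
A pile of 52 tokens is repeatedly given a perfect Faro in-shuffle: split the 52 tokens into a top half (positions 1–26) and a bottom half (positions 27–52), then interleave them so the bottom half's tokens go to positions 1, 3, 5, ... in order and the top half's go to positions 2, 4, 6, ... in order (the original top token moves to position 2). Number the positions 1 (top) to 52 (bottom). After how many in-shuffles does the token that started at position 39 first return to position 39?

52

Follow position 39 under repeated in-shuffles:
39 → 25 → 50 → 47 → 41 → 29 → 5 → 10 → ... → 39 (length 52)
It first returns after 52 in-shuffles.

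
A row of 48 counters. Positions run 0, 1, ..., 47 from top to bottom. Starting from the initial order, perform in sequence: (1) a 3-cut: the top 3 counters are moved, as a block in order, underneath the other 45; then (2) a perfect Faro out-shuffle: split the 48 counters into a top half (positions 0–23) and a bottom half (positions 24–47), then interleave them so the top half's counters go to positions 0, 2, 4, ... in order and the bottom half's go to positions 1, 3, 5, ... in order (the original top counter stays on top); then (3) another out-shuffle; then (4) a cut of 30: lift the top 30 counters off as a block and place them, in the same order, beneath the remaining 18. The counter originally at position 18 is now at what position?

Track the counter from position 18 forward through each operation:
  after op 1 (cut 3): 18 → 15
  after op 2 (out-shuffle): 15 → 30
  after op 3 (out-shuffle): 30 → 13
  after op 4 (cut 30): 13 → 31

31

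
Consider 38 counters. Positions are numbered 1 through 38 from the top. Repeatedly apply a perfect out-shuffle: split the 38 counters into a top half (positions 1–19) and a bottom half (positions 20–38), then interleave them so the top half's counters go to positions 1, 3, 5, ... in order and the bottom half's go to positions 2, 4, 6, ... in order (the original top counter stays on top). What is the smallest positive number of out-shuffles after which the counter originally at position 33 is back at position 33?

36

Follow position 33 under repeated out-shuffles:
33 → 28 → 18 → 35 → 32 → 26 → 14 → 27 → ... → 33 (length 36)
It first returns after 36 out-shuffles.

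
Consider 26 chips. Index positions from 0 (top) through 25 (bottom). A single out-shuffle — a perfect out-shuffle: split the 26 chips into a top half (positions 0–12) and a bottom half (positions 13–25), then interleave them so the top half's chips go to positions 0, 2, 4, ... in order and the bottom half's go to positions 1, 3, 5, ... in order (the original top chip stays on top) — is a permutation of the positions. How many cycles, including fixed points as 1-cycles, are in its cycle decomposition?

Trace each unvisited position around until it returns:
(0) (1 2 4 8 16 7 ... len 20) (5 10 20 15) (25)
4 cycles in total.

4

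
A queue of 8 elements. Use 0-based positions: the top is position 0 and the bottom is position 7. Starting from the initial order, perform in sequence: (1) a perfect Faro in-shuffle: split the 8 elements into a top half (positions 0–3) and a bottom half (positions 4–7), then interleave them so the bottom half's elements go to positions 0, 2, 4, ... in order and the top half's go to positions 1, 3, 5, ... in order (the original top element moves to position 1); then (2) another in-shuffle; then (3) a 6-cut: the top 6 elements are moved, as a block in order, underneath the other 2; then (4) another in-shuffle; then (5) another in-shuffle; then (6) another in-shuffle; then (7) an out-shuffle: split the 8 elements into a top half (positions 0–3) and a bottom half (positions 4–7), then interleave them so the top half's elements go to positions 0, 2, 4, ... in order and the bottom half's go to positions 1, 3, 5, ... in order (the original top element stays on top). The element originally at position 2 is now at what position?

6

Track the element from position 2 forward through each operation:
  after op 1 (in-shuffle): 2 → 5
  after op 2 (in-shuffle): 5 → 2
  after op 3 (cut 6): 2 → 4
  after op 4 (in-shuffle): 4 → 0
  after op 5 (in-shuffle): 0 → 1
  after op 6 (in-shuffle): 1 → 3
  after op 7 (out-shuffle): 3 → 6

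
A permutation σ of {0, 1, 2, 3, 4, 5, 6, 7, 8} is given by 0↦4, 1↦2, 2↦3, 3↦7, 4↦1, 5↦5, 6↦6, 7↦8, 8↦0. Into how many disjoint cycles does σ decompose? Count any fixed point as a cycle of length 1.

3

Cycle decomposition: (0 4 1 2 3 7 8) (5) (6).
3 cycles.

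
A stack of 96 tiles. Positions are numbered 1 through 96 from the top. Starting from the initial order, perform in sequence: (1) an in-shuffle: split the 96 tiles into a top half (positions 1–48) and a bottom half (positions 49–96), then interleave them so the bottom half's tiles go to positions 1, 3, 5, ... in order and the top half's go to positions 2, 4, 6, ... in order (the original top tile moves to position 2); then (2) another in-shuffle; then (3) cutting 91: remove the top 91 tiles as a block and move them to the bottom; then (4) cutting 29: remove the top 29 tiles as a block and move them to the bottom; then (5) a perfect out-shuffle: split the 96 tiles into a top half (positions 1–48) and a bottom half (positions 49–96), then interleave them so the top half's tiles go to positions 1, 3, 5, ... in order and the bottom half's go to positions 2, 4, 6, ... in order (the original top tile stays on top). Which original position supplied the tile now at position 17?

81

Undo the operations in reverse order, starting from position 17:
  undo op 5 (out-shuffle, from top half): 17 ← 9
  undo op 4 (cut 29): 9 ← 38
  undo op 3 (cut 91): 38 ← 33
  undo op 2 (in-shuffle, from bottom half): 33 ← 65
  undo op 1 (in-shuffle, from bottom half): 65 ← 81
So the tile at position 17 came from original position 81.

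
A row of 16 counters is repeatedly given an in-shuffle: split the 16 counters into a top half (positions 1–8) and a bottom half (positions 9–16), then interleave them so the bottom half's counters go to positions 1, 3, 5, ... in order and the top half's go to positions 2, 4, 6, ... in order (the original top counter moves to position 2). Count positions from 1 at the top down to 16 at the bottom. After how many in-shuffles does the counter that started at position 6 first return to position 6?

8

Follow position 6 under repeated in-shuffles:
6 → 12 → 7 → 14 → 11 → 5 → 10 → 3 → 6
It first returns after 8 in-shuffles.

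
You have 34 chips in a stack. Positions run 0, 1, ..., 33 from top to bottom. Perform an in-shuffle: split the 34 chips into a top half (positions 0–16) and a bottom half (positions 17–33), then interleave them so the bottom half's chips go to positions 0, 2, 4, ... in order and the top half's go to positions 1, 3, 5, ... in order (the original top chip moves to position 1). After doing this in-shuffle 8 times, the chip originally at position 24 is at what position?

Track the chip's position through each in-shuffle:
24 → 14 → 29 → 24 → 14 → 29 → 24 → 14 → 29

29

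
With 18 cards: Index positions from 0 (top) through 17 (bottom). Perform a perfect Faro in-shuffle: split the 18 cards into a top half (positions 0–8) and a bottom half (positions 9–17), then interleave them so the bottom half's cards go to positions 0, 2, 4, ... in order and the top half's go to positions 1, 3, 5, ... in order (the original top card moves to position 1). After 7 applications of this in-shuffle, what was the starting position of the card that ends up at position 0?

Work backwards from position 0, undoing one in-shuffle at a time:
0 ← 9 ← 4 ← 11 ← 5 ← 2 ← 10 ← 14
So the card now at position 0 started at position 14.

14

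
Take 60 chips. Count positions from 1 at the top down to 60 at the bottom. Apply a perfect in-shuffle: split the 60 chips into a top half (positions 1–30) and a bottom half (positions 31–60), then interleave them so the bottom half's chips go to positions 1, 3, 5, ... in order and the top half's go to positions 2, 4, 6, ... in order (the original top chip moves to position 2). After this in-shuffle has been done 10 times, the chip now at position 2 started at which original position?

Work backwards from position 2, undoing one in-shuffle at a time:
2 ← 1 ← 31 ← 46 ← 23 ← 42 ← 21 ← 41 ← 51 ← 56 ← 28
So the chip now at position 2 started at position 28.

28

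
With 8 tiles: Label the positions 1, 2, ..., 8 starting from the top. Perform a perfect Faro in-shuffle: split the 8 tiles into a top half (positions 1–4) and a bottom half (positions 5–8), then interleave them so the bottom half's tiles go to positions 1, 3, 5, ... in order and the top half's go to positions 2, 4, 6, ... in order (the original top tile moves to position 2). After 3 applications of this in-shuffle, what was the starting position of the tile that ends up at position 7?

2

Work backwards from position 7, undoing one in-shuffle at a time:
7 ← 8 ← 4 ← 2
So the tile now at position 7 started at position 2.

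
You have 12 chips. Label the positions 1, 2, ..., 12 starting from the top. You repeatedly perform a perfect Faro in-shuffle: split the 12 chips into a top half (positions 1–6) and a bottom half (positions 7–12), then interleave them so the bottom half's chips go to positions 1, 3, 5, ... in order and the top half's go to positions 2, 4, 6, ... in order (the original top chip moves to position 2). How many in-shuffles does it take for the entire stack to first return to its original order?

The in-shuffle permutes the 12 positions with cycle lengths [12].
Every chip is home exactly when every cycle has completed a whole number of laps, i.e. after lcm(12) = 12 in-shuffles.

12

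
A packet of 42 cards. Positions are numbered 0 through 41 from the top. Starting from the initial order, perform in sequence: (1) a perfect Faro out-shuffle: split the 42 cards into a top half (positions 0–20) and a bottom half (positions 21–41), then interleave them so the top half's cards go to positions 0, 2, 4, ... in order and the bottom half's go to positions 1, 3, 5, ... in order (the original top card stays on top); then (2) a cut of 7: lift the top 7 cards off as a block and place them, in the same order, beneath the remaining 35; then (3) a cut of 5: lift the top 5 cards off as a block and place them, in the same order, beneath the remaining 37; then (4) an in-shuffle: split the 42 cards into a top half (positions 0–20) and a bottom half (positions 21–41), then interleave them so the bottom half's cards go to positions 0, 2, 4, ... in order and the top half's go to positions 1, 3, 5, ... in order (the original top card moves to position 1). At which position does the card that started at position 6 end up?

Track the card from position 6 forward through each operation:
  after op 1 (out-shuffle): 6 → 12
  after op 2 (cut 7): 12 → 5
  after op 3 (cut 5): 5 → 0
  after op 4 (in-shuffle): 0 → 1

1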